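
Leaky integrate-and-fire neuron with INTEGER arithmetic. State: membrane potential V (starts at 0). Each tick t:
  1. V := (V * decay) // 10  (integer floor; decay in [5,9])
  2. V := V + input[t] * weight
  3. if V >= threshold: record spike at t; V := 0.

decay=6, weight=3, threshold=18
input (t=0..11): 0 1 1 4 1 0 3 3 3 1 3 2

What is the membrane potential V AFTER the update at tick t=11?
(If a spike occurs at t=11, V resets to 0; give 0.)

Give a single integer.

Answer: 12

Derivation:
t=0: input=0 -> V=0
t=1: input=1 -> V=3
t=2: input=1 -> V=4
t=3: input=4 -> V=14
t=4: input=1 -> V=11
t=5: input=0 -> V=6
t=6: input=3 -> V=12
t=7: input=3 -> V=16
t=8: input=3 -> V=0 FIRE
t=9: input=1 -> V=3
t=10: input=3 -> V=10
t=11: input=2 -> V=12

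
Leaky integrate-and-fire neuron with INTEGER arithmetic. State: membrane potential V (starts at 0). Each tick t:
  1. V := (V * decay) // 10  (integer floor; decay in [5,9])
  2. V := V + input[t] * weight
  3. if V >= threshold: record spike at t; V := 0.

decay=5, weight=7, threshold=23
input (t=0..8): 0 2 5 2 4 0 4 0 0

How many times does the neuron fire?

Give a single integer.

t=0: input=0 -> V=0
t=1: input=2 -> V=14
t=2: input=5 -> V=0 FIRE
t=3: input=2 -> V=14
t=4: input=4 -> V=0 FIRE
t=5: input=0 -> V=0
t=6: input=4 -> V=0 FIRE
t=7: input=0 -> V=0
t=8: input=0 -> V=0

Answer: 3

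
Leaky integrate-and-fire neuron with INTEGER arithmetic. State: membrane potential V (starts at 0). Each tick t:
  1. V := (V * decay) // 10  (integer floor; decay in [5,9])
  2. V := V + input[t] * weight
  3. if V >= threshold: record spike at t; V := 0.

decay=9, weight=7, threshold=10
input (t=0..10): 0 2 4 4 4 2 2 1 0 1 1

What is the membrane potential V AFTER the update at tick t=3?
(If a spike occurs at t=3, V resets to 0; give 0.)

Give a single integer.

Answer: 0

Derivation:
t=0: input=0 -> V=0
t=1: input=2 -> V=0 FIRE
t=2: input=4 -> V=0 FIRE
t=3: input=4 -> V=0 FIRE
t=4: input=4 -> V=0 FIRE
t=5: input=2 -> V=0 FIRE
t=6: input=2 -> V=0 FIRE
t=7: input=1 -> V=7
t=8: input=0 -> V=6
t=9: input=1 -> V=0 FIRE
t=10: input=1 -> V=7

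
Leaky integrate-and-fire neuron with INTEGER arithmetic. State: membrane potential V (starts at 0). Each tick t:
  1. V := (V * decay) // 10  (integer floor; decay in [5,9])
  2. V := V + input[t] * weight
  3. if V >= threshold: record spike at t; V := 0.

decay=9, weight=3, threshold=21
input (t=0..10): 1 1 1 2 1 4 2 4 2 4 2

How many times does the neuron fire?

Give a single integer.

t=0: input=1 -> V=3
t=1: input=1 -> V=5
t=2: input=1 -> V=7
t=3: input=2 -> V=12
t=4: input=1 -> V=13
t=5: input=4 -> V=0 FIRE
t=6: input=2 -> V=6
t=7: input=4 -> V=17
t=8: input=2 -> V=0 FIRE
t=9: input=4 -> V=12
t=10: input=2 -> V=16

Answer: 2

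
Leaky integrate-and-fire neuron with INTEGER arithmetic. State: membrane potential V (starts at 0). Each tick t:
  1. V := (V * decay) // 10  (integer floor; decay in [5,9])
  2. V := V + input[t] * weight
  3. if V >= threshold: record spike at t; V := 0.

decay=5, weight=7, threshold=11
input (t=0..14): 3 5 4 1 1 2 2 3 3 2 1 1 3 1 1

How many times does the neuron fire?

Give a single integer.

Answer: 9

Derivation:
t=0: input=3 -> V=0 FIRE
t=1: input=5 -> V=0 FIRE
t=2: input=4 -> V=0 FIRE
t=3: input=1 -> V=7
t=4: input=1 -> V=10
t=5: input=2 -> V=0 FIRE
t=6: input=2 -> V=0 FIRE
t=7: input=3 -> V=0 FIRE
t=8: input=3 -> V=0 FIRE
t=9: input=2 -> V=0 FIRE
t=10: input=1 -> V=7
t=11: input=1 -> V=10
t=12: input=3 -> V=0 FIRE
t=13: input=1 -> V=7
t=14: input=1 -> V=10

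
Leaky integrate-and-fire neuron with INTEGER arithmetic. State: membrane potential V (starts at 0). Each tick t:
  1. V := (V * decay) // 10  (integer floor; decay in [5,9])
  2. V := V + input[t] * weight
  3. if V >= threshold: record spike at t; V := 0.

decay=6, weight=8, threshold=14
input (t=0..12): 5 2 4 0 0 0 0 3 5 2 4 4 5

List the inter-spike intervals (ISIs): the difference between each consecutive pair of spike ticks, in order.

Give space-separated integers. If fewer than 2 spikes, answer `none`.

Answer: 1 1 5 1 1 1 1 1

Derivation:
t=0: input=5 -> V=0 FIRE
t=1: input=2 -> V=0 FIRE
t=2: input=4 -> V=0 FIRE
t=3: input=0 -> V=0
t=4: input=0 -> V=0
t=5: input=0 -> V=0
t=6: input=0 -> V=0
t=7: input=3 -> V=0 FIRE
t=8: input=5 -> V=0 FIRE
t=9: input=2 -> V=0 FIRE
t=10: input=4 -> V=0 FIRE
t=11: input=4 -> V=0 FIRE
t=12: input=5 -> V=0 FIRE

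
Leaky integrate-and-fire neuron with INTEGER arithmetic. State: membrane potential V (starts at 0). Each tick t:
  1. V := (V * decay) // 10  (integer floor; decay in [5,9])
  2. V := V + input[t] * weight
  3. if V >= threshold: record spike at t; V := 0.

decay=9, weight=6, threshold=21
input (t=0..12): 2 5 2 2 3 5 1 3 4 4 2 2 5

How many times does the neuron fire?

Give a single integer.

t=0: input=2 -> V=12
t=1: input=5 -> V=0 FIRE
t=2: input=2 -> V=12
t=3: input=2 -> V=0 FIRE
t=4: input=3 -> V=18
t=5: input=5 -> V=0 FIRE
t=6: input=1 -> V=6
t=7: input=3 -> V=0 FIRE
t=8: input=4 -> V=0 FIRE
t=9: input=4 -> V=0 FIRE
t=10: input=2 -> V=12
t=11: input=2 -> V=0 FIRE
t=12: input=5 -> V=0 FIRE

Answer: 8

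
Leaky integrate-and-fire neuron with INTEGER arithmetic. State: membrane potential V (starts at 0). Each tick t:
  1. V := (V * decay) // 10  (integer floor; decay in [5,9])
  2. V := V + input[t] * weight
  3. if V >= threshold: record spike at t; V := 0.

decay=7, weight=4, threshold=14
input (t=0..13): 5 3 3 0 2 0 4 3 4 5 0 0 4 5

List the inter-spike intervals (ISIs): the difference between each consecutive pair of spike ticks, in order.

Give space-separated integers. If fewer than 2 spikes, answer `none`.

Answer: 2 4 2 1 3 1

Derivation:
t=0: input=5 -> V=0 FIRE
t=1: input=3 -> V=12
t=2: input=3 -> V=0 FIRE
t=3: input=0 -> V=0
t=4: input=2 -> V=8
t=5: input=0 -> V=5
t=6: input=4 -> V=0 FIRE
t=7: input=3 -> V=12
t=8: input=4 -> V=0 FIRE
t=9: input=5 -> V=0 FIRE
t=10: input=0 -> V=0
t=11: input=0 -> V=0
t=12: input=4 -> V=0 FIRE
t=13: input=5 -> V=0 FIRE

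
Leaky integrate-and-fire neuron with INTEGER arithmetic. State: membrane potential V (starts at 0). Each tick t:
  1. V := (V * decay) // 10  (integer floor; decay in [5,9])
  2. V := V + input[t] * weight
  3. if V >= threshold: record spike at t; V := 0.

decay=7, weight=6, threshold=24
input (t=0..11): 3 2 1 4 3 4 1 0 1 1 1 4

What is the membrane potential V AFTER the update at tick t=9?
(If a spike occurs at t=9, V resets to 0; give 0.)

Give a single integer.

Answer: 11

Derivation:
t=0: input=3 -> V=18
t=1: input=2 -> V=0 FIRE
t=2: input=1 -> V=6
t=3: input=4 -> V=0 FIRE
t=4: input=3 -> V=18
t=5: input=4 -> V=0 FIRE
t=6: input=1 -> V=6
t=7: input=0 -> V=4
t=8: input=1 -> V=8
t=9: input=1 -> V=11
t=10: input=1 -> V=13
t=11: input=4 -> V=0 FIRE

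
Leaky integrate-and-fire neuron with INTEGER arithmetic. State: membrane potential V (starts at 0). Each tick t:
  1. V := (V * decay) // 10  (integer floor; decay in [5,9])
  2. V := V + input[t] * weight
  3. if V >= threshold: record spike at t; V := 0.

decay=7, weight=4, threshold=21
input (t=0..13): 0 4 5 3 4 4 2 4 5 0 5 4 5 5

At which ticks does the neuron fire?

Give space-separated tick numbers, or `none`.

Answer: 2 4 7 10 12

Derivation:
t=0: input=0 -> V=0
t=1: input=4 -> V=16
t=2: input=5 -> V=0 FIRE
t=3: input=3 -> V=12
t=4: input=4 -> V=0 FIRE
t=5: input=4 -> V=16
t=6: input=2 -> V=19
t=7: input=4 -> V=0 FIRE
t=8: input=5 -> V=20
t=9: input=0 -> V=14
t=10: input=5 -> V=0 FIRE
t=11: input=4 -> V=16
t=12: input=5 -> V=0 FIRE
t=13: input=5 -> V=20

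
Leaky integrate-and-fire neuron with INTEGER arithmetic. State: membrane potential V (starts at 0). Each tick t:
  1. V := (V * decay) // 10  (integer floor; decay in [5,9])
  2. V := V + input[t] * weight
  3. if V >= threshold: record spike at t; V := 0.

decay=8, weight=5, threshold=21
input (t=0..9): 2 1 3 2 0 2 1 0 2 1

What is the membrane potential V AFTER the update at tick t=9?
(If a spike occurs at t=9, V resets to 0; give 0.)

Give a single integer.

Answer: 0

Derivation:
t=0: input=2 -> V=10
t=1: input=1 -> V=13
t=2: input=3 -> V=0 FIRE
t=3: input=2 -> V=10
t=4: input=0 -> V=8
t=5: input=2 -> V=16
t=6: input=1 -> V=17
t=7: input=0 -> V=13
t=8: input=2 -> V=20
t=9: input=1 -> V=0 FIRE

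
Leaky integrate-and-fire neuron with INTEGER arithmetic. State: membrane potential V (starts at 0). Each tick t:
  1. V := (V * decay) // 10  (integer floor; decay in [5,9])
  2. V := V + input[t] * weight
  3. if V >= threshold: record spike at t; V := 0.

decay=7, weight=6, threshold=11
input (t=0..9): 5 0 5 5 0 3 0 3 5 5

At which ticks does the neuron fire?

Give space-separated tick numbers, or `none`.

Answer: 0 2 3 5 7 8 9

Derivation:
t=0: input=5 -> V=0 FIRE
t=1: input=0 -> V=0
t=2: input=5 -> V=0 FIRE
t=3: input=5 -> V=0 FIRE
t=4: input=0 -> V=0
t=5: input=3 -> V=0 FIRE
t=6: input=0 -> V=0
t=7: input=3 -> V=0 FIRE
t=8: input=5 -> V=0 FIRE
t=9: input=5 -> V=0 FIRE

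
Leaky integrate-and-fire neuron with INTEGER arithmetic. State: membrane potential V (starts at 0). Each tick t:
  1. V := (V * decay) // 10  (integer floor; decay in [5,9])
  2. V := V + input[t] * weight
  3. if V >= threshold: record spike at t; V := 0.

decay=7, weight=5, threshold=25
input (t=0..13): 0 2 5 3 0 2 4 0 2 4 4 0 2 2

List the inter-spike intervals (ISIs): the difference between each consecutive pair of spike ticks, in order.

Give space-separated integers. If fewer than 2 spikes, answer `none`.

t=0: input=0 -> V=0
t=1: input=2 -> V=10
t=2: input=5 -> V=0 FIRE
t=3: input=3 -> V=15
t=4: input=0 -> V=10
t=5: input=2 -> V=17
t=6: input=4 -> V=0 FIRE
t=7: input=0 -> V=0
t=8: input=2 -> V=10
t=9: input=4 -> V=0 FIRE
t=10: input=4 -> V=20
t=11: input=0 -> V=14
t=12: input=2 -> V=19
t=13: input=2 -> V=23

Answer: 4 3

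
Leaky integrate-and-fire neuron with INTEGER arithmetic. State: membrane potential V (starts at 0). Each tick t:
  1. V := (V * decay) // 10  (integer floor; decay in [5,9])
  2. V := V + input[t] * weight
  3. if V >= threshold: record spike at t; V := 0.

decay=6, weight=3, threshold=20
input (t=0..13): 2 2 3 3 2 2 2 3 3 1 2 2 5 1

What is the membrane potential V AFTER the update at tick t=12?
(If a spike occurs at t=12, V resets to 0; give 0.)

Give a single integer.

Answer: 0

Derivation:
t=0: input=2 -> V=6
t=1: input=2 -> V=9
t=2: input=3 -> V=14
t=3: input=3 -> V=17
t=4: input=2 -> V=16
t=5: input=2 -> V=15
t=6: input=2 -> V=15
t=7: input=3 -> V=18
t=8: input=3 -> V=19
t=9: input=1 -> V=14
t=10: input=2 -> V=14
t=11: input=2 -> V=14
t=12: input=5 -> V=0 FIRE
t=13: input=1 -> V=3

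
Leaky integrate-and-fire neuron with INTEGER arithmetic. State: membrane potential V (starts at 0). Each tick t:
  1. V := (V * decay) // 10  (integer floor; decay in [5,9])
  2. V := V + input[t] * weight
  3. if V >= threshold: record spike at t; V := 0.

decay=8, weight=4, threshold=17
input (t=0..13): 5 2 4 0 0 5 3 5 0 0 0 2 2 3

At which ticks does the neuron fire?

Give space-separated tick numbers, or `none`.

t=0: input=5 -> V=0 FIRE
t=1: input=2 -> V=8
t=2: input=4 -> V=0 FIRE
t=3: input=0 -> V=0
t=4: input=0 -> V=0
t=5: input=5 -> V=0 FIRE
t=6: input=3 -> V=12
t=7: input=5 -> V=0 FIRE
t=8: input=0 -> V=0
t=9: input=0 -> V=0
t=10: input=0 -> V=0
t=11: input=2 -> V=8
t=12: input=2 -> V=14
t=13: input=3 -> V=0 FIRE

Answer: 0 2 5 7 13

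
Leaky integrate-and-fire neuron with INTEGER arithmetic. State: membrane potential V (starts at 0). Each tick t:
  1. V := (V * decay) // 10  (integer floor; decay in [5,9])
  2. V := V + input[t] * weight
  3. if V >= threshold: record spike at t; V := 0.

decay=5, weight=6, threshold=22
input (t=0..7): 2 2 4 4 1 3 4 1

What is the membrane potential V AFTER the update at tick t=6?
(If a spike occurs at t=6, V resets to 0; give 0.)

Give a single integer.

t=0: input=2 -> V=12
t=1: input=2 -> V=18
t=2: input=4 -> V=0 FIRE
t=3: input=4 -> V=0 FIRE
t=4: input=1 -> V=6
t=5: input=3 -> V=21
t=6: input=4 -> V=0 FIRE
t=7: input=1 -> V=6

Answer: 0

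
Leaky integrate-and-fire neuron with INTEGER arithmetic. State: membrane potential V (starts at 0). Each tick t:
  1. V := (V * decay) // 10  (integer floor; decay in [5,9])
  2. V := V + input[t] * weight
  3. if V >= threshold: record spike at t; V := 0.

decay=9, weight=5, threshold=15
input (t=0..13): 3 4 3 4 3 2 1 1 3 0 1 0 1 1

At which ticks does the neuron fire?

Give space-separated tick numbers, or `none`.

Answer: 0 1 2 3 4 7 8

Derivation:
t=0: input=3 -> V=0 FIRE
t=1: input=4 -> V=0 FIRE
t=2: input=3 -> V=0 FIRE
t=3: input=4 -> V=0 FIRE
t=4: input=3 -> V=0 FIRE
t=5: input=2 -> V=10
t=6: input=1 -> V=14
t=7: input=1 -> V=0 FIRE
t=8: input=3 -> V=0 FIRE
t=9: input=0 -> V=0
t=10: input=1 -> V=5
t=11: input=0 -> V=4
t=12: input=1 -> V=8
t=13: input=1 -> V=12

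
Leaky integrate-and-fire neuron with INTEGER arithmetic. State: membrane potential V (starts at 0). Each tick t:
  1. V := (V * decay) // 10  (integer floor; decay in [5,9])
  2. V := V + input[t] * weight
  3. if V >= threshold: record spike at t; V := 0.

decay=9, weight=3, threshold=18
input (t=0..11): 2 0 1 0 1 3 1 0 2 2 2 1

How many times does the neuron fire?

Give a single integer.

t=0: input=2 -> V=6
t=1: input=0 -> V=5
t=2: input=1 -> V=7
t=3: input=0 -> V=6
t=4: input=1 -> V=8
t=5: input=3 -> V=16
t=6: input=1 -> V=17
t=7: input=0 -> V=15
t=8: input=2 -> V=0 FIRE
t=9: input=2 -> V=6
t=10: input=2 -> V=11
t=11: input=1 -> V=12

Answer: 1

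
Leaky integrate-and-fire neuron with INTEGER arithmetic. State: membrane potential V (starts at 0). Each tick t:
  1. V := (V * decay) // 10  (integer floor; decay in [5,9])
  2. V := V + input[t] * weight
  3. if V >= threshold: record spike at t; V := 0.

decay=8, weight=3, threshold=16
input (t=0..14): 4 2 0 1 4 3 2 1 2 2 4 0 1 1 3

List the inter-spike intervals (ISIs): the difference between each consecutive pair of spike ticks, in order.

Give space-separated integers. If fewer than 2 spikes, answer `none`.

t=0: input=4 -> V=12
t=1: input=2 -> V=15
t=2: input=0 -> V=12
t=3: input=1 -> V=12
t=4: input=4 -> V=0 FIRE
t=5: input=3 -> V=9
t=6: input=2 -> V=13
t=7: input=1 -> V=13
t=8: input=2 -> V=0 FIRE
t=9: input=2 -> V=6
t=10: input=4 -> V=0 FIRE
t=11: input=0 -> V=0
t=12: input=1 -> V=3
t=13: input=1 -> V=5
t=14: input=3 -> V=13

Answer: 4 2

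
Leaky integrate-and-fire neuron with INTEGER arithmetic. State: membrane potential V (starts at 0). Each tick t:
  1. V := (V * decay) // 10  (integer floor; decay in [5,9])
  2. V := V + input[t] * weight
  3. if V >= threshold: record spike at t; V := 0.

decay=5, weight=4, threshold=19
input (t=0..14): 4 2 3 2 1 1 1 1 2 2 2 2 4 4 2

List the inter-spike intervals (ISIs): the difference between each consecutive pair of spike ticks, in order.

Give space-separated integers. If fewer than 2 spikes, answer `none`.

Answer: 10

Derivation:
t=0: input=4 -> V=16
t=1: input=2 -> V=16
t=2: input=3 -> V=0 FIRE
t=3: input=2 -> V=8
t=4: input=1 -> V=8
t=5: input=1 -> V=8
t=6: input=1 -> V=8
t=7: input=1 -> V=8
t=8: input=2 -> V=12
t=9: input=2 -> V=14
t=10: input=2 -> V=15
t=11: input=2 -> V=15
t=12: input=4 -> V=0 FIRE
t=13: input=4 -> V=16
t=14: input=2 -> V=16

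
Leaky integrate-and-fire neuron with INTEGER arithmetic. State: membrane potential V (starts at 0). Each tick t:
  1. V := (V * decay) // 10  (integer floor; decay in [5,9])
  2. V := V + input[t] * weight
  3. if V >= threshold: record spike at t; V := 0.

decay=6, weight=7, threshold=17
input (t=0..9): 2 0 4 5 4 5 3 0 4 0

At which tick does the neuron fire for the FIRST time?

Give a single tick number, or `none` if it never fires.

t=0: input=2 -> V=14
t=1: input=0 -> V=8
t=2: input=4 -> V=0 FIRE
t=3: input=5 -> V=0 FIRE
t=4: input=4 -> V=0 FIRE
t=5: input=5 -> V=0 FIRE
t=6: input=3 -> V=0 FIRE
t=7: input=0 -> V=0
t=8: input=4 -> V=0 FIRE
t=9: input=0 -> V=0

Answer: 2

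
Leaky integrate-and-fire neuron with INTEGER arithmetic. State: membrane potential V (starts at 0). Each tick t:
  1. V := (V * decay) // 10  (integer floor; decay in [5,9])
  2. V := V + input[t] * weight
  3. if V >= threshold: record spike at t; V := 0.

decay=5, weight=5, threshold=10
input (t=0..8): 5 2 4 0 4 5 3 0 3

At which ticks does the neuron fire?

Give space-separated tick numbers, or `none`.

t=0: input=5 -> V=0 FIRE
t=1: input=2 -> V=0 FIRE
t=2: input=4 -> V=0 FIRE
t=3: input=0 -> V=0
t=4: input=4 -> V=0 FIRE
t=5: input=5 -> V=0 FIRE
t=6: input=3 -> V=0 FIRE
t=7: input=0 -> V=0
t=8: input=3 -> V=0 FIRE

Answer: 0 1 2 4 5 6 8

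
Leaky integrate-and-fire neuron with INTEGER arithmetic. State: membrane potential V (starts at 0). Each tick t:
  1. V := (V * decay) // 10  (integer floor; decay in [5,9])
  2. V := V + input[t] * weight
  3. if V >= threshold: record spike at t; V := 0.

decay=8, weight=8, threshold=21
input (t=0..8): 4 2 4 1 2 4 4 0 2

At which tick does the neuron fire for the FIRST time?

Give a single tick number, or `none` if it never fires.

Answer: 0

Derivation:
t=0: input=4 -> V=0 FIRE
t=1: input=2 -> V=16
t=2: input=4 -> V=0 FIRE
t=3: input=1 -> V=8
t=4: input=2 -> V=0 FIRE
t=5: input=4 -> V=0 FIRE
t=6: input=4 -> V=0 FIRE
t=7: input=0 -> V=0
t=8: input=2 -> V=16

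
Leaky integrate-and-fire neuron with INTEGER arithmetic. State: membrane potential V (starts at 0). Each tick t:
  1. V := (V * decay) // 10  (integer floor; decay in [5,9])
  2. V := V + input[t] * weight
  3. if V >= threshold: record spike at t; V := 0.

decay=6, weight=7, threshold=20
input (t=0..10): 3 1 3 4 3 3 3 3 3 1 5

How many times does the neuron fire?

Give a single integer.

Answer: 9

Derivation:
t=0: input=3 -> V=0 FIRE
t=1: input=1 -> V=7
t=2: input=3 -> V=0 FIRE
t=3: input=4 -> V=0 FIRE
t=4: input=3 -> V=0 FIRE
t=5: input=3 -> V=0 FIRE
t=6: input=3 -> V=0 FIRE
t=7: input=3 -> V=0 FIRE
t=8: input=3 -> V=0 FIRE
t=9: input=1 -> V=7
t=10: input=5 -> V=0 FIRE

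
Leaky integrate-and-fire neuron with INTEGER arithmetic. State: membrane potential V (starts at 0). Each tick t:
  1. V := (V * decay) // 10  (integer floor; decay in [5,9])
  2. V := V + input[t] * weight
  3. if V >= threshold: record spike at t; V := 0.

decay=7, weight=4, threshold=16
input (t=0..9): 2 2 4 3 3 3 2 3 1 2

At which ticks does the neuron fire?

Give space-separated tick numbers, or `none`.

t=0: input=2 -> V=8
t=1: input=2 -> V=13
t=2: input=4 -> V=0 FIRE
t=3: input=3 -> V=12
t=4: input=3 -> V=0 FIRE
t=5: input=3 -> V=12
t=6: input=2 -> V=0 FIRE
t=7: input=3 -> V=12
t=8: input=1 -> V=12
t=9: input=2 -> V=0 FIRE

Answer: 2 4 6 9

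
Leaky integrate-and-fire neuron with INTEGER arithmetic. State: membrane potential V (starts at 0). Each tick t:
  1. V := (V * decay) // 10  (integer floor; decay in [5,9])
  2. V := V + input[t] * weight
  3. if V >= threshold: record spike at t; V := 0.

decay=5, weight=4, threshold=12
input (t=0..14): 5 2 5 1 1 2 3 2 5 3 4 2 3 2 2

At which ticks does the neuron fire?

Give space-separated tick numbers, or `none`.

t=0: input=5 -> V=0 FIRE
t=1: input=2 -> V=8
t=2: input=5 -> V=0 FIRE
t=3: input=1 -> V=4
t=4: input=1 -> V=6
t=5: input=2 -> V=11
t=6: input=3 -> V=0 FIRE
t=7: input=2 -> V=8
t=8: input=5 -> V=0 FIRE
t=9: input=3 -> V=0 FIRE
t=10: input=4 -> V=0 FIRE
t=11: input=2 -> V=8
t=12: input=3 -> V=0 FIRE
t=13: input=2 -> V=8
t=14: input=2 -> V=0 FIRE

Answer: 0 2 6 8 9 10 12 14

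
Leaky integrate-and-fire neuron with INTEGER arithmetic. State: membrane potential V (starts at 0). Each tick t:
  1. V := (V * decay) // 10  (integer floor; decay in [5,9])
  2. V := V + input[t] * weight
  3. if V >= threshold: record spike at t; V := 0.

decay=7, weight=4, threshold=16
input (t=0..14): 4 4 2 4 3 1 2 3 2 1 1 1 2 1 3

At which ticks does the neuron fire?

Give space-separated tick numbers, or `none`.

Answer: 0 1 3 6 8 14

Derivation:
t=0: input=4 -> V=0 FIRE
t=1: input=4 -> V=0 FIRE
t=2: input=2 -> V=8
t=3: input=4 -> V=0 FIRE
t=4: input=3 -> V=12
t=5: input=1 -> V=12
t=6: input=2 -> V=0 FIRE
t=7: input=3 -> V=12
t=8: input=2 -> V=0 FIRE
t=9: input=1 -> V=4
t=10: input=1 -> V=6
t=11: input=1 -> V=8
t=12: input=2 -> V=13
t=13: input=1 -> V=13
t=14: input=3 -> V=0 FIRE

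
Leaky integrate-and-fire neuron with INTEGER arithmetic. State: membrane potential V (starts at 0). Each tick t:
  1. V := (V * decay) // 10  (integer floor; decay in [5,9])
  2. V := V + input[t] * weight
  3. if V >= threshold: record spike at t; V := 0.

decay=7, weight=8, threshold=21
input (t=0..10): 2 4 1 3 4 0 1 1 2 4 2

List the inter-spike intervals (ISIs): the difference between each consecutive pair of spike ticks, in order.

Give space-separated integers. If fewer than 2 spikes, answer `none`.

t=0: input=2 -> V=16
t=1: input=4 -> V=0 FIRE
t=2: input=1 -> V=8
t=3: input=3 -> V=0 FIRE
t=4: input=4 -> V=0 FIRE
t=5: input=0 -> V=0
t=6: input=1 -> V=8
t=7: input=1 -> V=13
t=8: input=2 -> V=0 FIRE
t=9: input=4 -> V=0 FIRE
t=10: input=2 -> V=16

Answer: 2 1 4 1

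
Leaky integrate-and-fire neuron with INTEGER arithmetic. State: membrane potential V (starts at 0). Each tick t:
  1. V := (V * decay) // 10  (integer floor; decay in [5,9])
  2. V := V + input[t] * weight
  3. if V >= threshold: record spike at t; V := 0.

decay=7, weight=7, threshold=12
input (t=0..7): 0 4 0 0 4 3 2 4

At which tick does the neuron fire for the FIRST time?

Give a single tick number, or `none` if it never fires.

Answer: 1

Derivation:
t=0: input=0 -> V=0
t=1: input=4 -> V=0 FIRE
t=2: input=0 -> V=0
t=3: input=0 -> V=0
t=4: input=4 -> V=0 FIRE
t=5: input=3 -> V=0 FIRE
t=6: input=2 -> V=0 FIRE
t=7: input=4 -> V=0 FIRE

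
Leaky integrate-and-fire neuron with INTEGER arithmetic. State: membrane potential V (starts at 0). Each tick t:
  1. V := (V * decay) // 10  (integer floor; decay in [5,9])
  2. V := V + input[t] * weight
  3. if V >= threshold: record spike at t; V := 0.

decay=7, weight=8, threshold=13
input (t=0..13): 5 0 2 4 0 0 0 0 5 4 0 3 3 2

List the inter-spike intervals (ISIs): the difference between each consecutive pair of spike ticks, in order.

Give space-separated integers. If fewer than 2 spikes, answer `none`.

t=0: input=5 -> V=0 FIRE
t=1: input=0 -> V=0
t=2: input=2 -> V=0 FIRE
t=3: input=4 -> V=0 FIRE
t=4: input=0 -> V=0
t=5: input=0 -> V=0
t=6: input=0 -> V=0
t=7: input=0 -> V=0
t=8: input=5 -> V=0 FIRE
t=9: input=4 -> V=0 FIRE
t=10: input=0 -> V=0
t=11: input=3 -> V=0 FIRE
t=12: input=3 -> V=0 FIRE
t=13: input=2 -> V=0 FIRE

Answer: 2 1 5 1 2 1 1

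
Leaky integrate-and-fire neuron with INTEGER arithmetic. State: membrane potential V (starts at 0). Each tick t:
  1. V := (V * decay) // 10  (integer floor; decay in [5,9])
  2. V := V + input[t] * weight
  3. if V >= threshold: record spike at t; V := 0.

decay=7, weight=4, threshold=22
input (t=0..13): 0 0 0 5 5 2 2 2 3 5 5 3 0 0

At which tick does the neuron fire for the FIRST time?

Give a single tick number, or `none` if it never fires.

Answer: 4

Derivation:
t=0: input=0 -> V=0
t=1: input=0 -> V=0
t=2: input=0 -> V=0
t=3: input=5 -> V=20
t=4: input=5 -> V=0 FIRE
t=5: input=2 -> V=8
t=6: input=2 -> V=13
t=7: input=2 -> V=17
t=8: input=3 -> V=0 FIRE
t=9: input=5 -> V=20
t=10: input=5 -> V=0 FIRE
t=11: input=3 -> V=12
t=12: input=0 -> V=8
t=13: input=0 -> V=5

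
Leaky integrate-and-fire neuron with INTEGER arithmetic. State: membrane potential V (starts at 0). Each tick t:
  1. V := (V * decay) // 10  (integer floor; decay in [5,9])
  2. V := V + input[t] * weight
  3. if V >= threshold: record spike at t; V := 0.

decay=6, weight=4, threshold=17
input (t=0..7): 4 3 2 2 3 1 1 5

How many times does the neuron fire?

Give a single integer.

t=0: input=4 -> V=16
t=1: input=3 -> V=0 FIRE
t=2: input=2 -> V=8
t=3: input=2 -> V=12
t=4: input=3 -> V=0 FIRE
t=5: input=1 -> V=4
t=6: input=1 -> V=6
t=7: input=5 -> V=0 FIRE

Answer: 3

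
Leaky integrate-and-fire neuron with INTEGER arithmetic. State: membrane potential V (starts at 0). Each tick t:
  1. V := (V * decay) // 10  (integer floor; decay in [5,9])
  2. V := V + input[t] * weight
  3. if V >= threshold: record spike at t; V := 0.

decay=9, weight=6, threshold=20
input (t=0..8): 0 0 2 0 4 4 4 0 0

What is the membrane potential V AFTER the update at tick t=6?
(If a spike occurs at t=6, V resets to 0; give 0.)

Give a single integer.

Answer: 0

Derivation:
t=0: input=0 -> V=0
t=1: input=0 -> V=0
t=2: input=2 -> V=12
t=3: input=0 -> V=10
t=4: input=4 -> V=0 FIRE
t=5: input=4 -> V=0 FIRE
t=6: input=4 -> V=0 FIRE
t=7: input=0 -> V=0
t=8: input=0 -> V=0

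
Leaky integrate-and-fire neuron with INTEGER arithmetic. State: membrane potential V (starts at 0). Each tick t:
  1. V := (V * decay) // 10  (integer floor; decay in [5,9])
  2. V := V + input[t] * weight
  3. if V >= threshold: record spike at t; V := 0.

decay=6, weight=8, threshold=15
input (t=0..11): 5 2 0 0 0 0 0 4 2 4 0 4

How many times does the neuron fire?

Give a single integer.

Answer: 6

Derivation:
t=0: input=5 -> V=0 FIRE
t=1: input=2 -> V=0 FIRE
t=2: input=0 -> V=0
t=3: input=0 -> V=0
t=4: input=0 -> V=0
t=5: input=0 -> V=0
t=6: input=0 -> V=0
t=7: input=4 -> V=0 FIRE
t=8: input=2 -> V=0 FIRE
t=9: input=4 -> V=0 FIRE
t=10: input=0 -> V=0
t=11: input=4 -> V=0 FIRE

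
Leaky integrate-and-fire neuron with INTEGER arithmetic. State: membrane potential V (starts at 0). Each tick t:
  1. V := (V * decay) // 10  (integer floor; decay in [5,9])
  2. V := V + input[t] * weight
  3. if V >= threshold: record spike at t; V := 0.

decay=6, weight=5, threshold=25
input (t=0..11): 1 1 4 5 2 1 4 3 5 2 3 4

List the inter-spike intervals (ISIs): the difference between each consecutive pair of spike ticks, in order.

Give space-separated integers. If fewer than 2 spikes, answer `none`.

t=0: input=1 -> V=5
t=1: input=1 -> V=8
t=2: input=4 -> V=24
t=3: input=5 -> V=0 FIRE
t=4: input=2 -> V=10
t=5: input=1 -> V=11
t=6: input=4 -> V=0 FIRE
t=7: input=3 -> V=15
t=8: input=5 -> V=0 FIRE
t=9: input=2 -> V=10
t=10: input=3 -> V=21
t=11: input=4 -> V=0 FIRE

Answer: 3 2 3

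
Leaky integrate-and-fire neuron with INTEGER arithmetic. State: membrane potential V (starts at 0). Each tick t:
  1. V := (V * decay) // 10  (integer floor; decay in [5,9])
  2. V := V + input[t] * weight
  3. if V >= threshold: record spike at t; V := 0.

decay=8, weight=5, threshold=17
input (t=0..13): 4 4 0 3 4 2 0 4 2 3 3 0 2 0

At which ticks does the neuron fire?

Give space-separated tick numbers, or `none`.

t=0: input=4 -> V=0 FIRE
t=1: input=4 -> V=0 FIRE
t=2: input=0 -> V=0
t=3: input=3 -> V=15
t=4: input=4 -> V=0 FIRE
t=5: input=2 -> V=10
t=6: input=0 -> V=8
t=7: input=4 -> V=0 FIRE
t=8: input=2 -> V=10
t=9: input=3 -> V=0 FIRE
t=10: input=3 -> V=15
t=11: input=0 -> V=12
t=12: input=2 -> V=0 FIRE
t=13: input=0 -> V=0

Answer: 0 1 4 7 9 12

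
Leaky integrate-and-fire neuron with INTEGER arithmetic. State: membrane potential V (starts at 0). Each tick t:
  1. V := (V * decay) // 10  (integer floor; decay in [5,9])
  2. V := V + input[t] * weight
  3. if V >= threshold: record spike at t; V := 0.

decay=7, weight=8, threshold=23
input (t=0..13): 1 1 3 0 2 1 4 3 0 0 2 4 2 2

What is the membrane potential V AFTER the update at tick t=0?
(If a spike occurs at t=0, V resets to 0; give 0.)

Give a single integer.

Answer: 8

Derivation:
t=0: input=1 -> V=8
t=1: input=1 -> V=13
t=2: input=3 -> V=0 FIRE
t=3: input=0 -> V=0
t=4: input=2 -> V=16
t=5: input=1 -> V=19
t=6: input=4 -> V=0 FIRE
t=7: input=3 -> V=0 FIRE
t=8: input=0 -> V=0
t=9: input=0 -> V=0
t=10: input=2 -> V=16
t=11: input=4 -> V=0 FIRE
t=12: input=2 -> V=16
t=13: input=2 -> V=0 FIRE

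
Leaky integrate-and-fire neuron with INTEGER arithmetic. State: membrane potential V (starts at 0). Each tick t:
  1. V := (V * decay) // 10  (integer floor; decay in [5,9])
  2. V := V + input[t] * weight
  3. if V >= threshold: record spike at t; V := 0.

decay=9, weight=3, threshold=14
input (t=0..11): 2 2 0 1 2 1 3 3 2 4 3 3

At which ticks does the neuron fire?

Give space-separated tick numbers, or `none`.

t=0: input=2 -> V=6
t=1: input=2 -> V=11
t=2: input=0 -> V=9
t=3: input=1 -> V=11
t=4: input=2 -> V=0 FIRE
t=5: input=1 -> V=3
t=6: input=3 -> V=11
t=7: input=3 -> V=0 FIRE
t=8: input=2 -> V=6
t=9: input=4 -> V=0 FIRE
t=10: input=3 -> V=9
t=11: input=3 -> V=0 FIRE

Answer: 4 7 9 11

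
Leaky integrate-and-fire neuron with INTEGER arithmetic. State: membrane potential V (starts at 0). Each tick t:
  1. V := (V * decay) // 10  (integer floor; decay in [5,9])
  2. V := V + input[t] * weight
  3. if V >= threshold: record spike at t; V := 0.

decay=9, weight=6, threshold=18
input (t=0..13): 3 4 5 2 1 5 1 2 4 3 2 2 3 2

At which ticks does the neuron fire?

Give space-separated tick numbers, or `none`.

t=0: input=3 -> V=0 FIRE
t=1: input=4 -> V=0 FIRE
t=2: input=5 -> V=0 FIRE
t=3: input=2 -> V=12
t=4: input=1 -> V=16
t=5: input=5 -> V=0 FIRE
t=6: input=1 -> V=6
t=7: input=2 -> V=17
t=8: input=4 -> V=0 FIRE
t=9: input=3 -> V=0 FIRE
t=10: input=2 -> V=12
t=11: input=2 -> V=0 FIRE
t=12: input=3 -> V=0 FIRE
t=13: input=2 -> V=12

Answer: 0 1 2 5 8 9 11 12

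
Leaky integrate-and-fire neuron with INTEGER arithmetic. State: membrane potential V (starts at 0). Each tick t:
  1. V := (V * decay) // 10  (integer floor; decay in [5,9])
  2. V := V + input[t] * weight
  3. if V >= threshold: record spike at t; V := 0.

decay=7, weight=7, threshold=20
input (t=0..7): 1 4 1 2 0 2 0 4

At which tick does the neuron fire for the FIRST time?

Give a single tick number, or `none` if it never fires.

t=0: input=1 -> V=7
t=1: input=4 -> V=0 FIRE
t=2: input=1 -> V=7
t=3: input=2 -> V=18
t=4: input=0 -> V=12
t=5: input=2 -> V=0 FIRE
t=6: input=0 -> V=0
t=7: input=4 -> V=0 FIRE

Answer: 1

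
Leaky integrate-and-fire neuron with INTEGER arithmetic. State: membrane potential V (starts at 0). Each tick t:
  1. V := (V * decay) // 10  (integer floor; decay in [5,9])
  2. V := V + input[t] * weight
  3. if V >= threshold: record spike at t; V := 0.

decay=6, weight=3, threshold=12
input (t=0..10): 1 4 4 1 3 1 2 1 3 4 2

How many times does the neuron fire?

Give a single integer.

t=0: input=1 -> V=3
t=1: input=4 -> V=0 FIRE
t=2: input=4 -> V=0 FIRE
t=3: input=1 -> V=3
t=4: input=3 -> V=10
t=5: input=1 -> V=9
t=6: input=2 -> V=11
t=7: input=1 -> V=9
t=8: input=3 -> V=0 FIRE
t=9: input=4 -> V=0 FIRE
t=10: input=2 -> V=6

Answer: 4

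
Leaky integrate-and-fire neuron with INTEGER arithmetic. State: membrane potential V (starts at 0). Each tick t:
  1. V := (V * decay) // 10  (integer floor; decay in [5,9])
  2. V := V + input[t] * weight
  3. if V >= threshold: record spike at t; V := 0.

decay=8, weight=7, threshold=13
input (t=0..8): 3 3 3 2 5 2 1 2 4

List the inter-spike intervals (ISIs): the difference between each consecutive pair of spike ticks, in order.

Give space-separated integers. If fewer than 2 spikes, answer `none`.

Answer: 1 1 1 1 1 2 1

Derivation:
t=0: input=3 -> V=0 FIRE
t=1: input=3 -> V=0 FIRE
t=2: input=3 -> V=0 FIRE
t=3: input=2 -> V=0 FIRE
t=4: input=5 -> V=0 FIRE
t=5: input=2 -> V=0 FIRE
t=6: input=1 -> V=7
t=7: input=2 -> V=0 FIRE
t=8: input=4 -> V=0 FIRE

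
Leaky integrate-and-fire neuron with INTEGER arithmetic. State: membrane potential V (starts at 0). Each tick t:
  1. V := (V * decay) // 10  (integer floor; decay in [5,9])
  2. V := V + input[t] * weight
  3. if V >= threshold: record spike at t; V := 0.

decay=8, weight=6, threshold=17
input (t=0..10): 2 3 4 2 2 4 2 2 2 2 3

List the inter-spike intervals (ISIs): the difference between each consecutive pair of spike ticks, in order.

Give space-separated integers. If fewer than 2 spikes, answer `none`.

Answer: 1 2 1 2 2 1

Derivation:
t=0: input=2 -> V=12
t=1: input=3 -> V=0 FIRE
t=2: input=4 -> V=0 FIRE
t=3: input=2 -> V=12
t=4: input=2 -> V=0 FIRE
t=5: input=4 -> V=0 FIRE
t=6: input=2 -> V=12
t=7: input=2 -> V=0 FIRE
t=8: input=2 -> V=12
t=9: input=2 -> V=0 FIRE
t=10: input=3 -> V=0 FIRE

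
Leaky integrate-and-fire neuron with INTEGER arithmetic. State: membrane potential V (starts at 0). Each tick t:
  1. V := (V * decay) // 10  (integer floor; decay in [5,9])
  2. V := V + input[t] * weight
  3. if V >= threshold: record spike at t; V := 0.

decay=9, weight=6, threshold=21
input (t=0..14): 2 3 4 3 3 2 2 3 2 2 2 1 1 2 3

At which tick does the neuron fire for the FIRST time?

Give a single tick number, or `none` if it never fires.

t=0: input=2 -> V=12
t=1: input=3 -> V=0 FIRE
t=2: input=4 -> V=0 FIRE
t=3: input=3 -> V=18
t=4: input=3 -> V=0 FIRE
t=5: input=2 -> V=12
t=6: input=2 -> V=0 FIRE
t=7: input=3 -> V=18
t=8: input=2 -> V=0 FIRE
t=9: input=2 -> V=12
t=10: input=2 -> V=0 FIRE
t=11: input=1 -> V=6
t=12: input=1 -> V=11
t=13: input=2 -> V=0 FIRE
t=14: input=3 -> V=18

Answer: 1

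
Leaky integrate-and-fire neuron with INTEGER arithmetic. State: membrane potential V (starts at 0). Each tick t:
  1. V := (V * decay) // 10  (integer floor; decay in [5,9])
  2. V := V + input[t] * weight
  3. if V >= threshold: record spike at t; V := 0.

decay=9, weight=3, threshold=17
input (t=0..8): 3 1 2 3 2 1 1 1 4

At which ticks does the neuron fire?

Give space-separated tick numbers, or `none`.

Answer: 3 8

Derivation:
t=0: input=3 -> V=9
t=1: input=1 -> V=11
t=2: input=2 -> V=15
t=3: input=3 -> V=0 FIRE
t=4: input=2 -> V=6
t=5: input=1 -> V=8
t=6: input=1 -> V=10
t=7: input=1 -> V=12
t=8: input=4 -> V=0 FIRE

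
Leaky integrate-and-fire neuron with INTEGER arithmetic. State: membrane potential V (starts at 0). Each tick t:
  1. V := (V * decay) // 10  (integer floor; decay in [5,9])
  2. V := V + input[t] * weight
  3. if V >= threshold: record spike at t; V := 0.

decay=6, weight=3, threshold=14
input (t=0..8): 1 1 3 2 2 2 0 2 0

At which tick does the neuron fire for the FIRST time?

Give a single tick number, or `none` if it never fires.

Answer: none

Derivation:
t=0: input=1 -> V=3
t=1: input=1 -> V=4
t=2: input=3 -> V=11
t=3: input=2 -> V=12
t=4: input=2 -> V=13
t=5: input=2 -> V=13
t=6: input=0 -> V=7
t=7: input=2 -> V=10
t=8: input=0 -> V=6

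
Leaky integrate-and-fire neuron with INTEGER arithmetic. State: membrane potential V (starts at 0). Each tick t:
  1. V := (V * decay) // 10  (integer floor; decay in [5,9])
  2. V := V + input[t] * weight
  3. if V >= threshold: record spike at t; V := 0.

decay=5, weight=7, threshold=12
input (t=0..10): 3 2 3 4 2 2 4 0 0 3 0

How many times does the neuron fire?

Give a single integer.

Answer: 8

Derivation:
t=0: input=3 -> V=0 FIRE
t=1: input=2 -> V=0 FIRE
t=2: input=3 -> V=0 FIRE
t=3: input=4 -> V=0 FIRE
t=4: input=2 -> V=0 FIRE
t=5: input=2 -> V=0 FIRE
t=6: input=4 -> V=0 FIRE
t=7: input=0 -> V=0
t=8: input=0 -> V=0
t=9: input=3 -> V=0 FIRE
t=10: input=0 -> V=0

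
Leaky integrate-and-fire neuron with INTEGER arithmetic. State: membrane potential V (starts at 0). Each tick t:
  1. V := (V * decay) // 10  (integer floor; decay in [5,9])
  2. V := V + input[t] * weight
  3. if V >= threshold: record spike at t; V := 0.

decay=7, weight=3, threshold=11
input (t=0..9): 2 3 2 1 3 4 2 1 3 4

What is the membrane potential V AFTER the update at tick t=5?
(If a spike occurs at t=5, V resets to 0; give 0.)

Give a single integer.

Answer: 0

Derivation:
t=0: input=2 -> V=6
t=1: input=3 -> V=0 FIRE
t=2: input=2 -> V=6
t=3: input=1 -> V=7
t=4: input=3 -> V=0 FIRE
t=5: input=4 -> V=0 FIRE
t=6: input=2 -> V=6
t=7: input=1 -> V=7
t=8: input=3 -> V=0 FIRE
t=9: input=4 -> V=0 FIRE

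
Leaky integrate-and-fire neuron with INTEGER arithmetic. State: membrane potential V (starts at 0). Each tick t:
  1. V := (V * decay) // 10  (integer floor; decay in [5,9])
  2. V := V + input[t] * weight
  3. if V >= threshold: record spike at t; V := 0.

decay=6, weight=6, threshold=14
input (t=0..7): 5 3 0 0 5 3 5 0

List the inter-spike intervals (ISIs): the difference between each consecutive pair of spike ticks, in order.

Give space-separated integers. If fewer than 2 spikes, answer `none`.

Answer: 1 3 1 1

Derivation:
t=0: input=5 -> V=0 FIRE
t=1: input=3 -> V=0 FIRE
t=2: input=0 -> V=0
t=3: input=0 -> V=0
t=4: input=5 -> V=0 FIRE
t=5: input=3 -> V=0 FIRE
t=6: input=5 -> V=0 FIRE
t=7: input=0 -> V=0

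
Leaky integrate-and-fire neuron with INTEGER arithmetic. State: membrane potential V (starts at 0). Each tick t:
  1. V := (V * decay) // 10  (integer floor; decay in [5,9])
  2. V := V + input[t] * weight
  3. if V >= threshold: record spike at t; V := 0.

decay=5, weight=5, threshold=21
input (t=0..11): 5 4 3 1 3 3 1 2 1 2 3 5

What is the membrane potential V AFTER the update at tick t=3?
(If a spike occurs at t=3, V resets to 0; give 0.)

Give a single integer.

Answer: 5

Derivation:
t=0: input=5 -> V=0 FIRE
t=1: input=4 -> V=20
t=2: input=3 -> V=0 FIRE
t=3: input=1 -> V=5
t=4: input=3 -> V=17
t=5: input=3 -> V=0 FIRE
t=6: input=1 -> V=5
t=7: input=2 -> V=12
t=8: input=1 -> V=11
t=9: input=2 -> V=15
t=10: input=3 -> V=0 FIRE
t=11: input=5 -> V=0 FIRE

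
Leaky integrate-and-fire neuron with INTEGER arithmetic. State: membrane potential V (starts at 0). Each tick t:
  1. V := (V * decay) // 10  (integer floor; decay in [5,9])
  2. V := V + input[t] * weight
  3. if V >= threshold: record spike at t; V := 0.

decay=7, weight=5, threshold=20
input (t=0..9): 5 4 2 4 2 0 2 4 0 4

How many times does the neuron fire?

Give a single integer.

t=0: input=5 -> V=0 FIRE
t=1: input=4 -> V=0 FIRE
t=2: input=2 -> V=10
t=3: input=4 -> V=0 FIRE
t=4: input=2 -> V=10
t=5: input=0 -> V=7
t=6: input=2 -> V=14
t=7: input=4 -> V=0 FIRE
t=8: input=0 -> V=0
t=9: input=4 -> V=0 FIRE

Answer: 5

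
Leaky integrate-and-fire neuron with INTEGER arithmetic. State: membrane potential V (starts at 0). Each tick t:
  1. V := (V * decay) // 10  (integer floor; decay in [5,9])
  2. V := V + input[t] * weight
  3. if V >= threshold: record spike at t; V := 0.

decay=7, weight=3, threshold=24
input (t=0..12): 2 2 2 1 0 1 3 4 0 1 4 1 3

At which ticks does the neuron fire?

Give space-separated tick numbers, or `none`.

Answer: none

Derivation:
t=0: input=2 -> V=6
t=1: input=2 -> V=10
t=2: input=2 -> V=13
t=3: input=1 -> V=12
t=4: input=0 -> V=8
t=5: input=1 -> V=8
t=6: input=3 -> V=14
t=7: input=4 -> V=21
t=8: input=0 -> V=14
t=9: input=1 -> V=12
t=10: input=4 -> V=20
t=11: input=1 -> V=17
t=12: input=3 -> V=20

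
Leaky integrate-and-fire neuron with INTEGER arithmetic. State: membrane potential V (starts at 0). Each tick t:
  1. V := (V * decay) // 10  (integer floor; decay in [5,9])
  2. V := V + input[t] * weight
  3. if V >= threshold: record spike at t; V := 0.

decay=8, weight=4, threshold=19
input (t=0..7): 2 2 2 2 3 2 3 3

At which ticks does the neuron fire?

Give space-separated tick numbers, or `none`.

t=0: input=2 -> V=8
t=1: input=2 -> V=14
t=2: input=2 -> V=0 FIRE
t=3: input=2 -> V=8
t=4: input=3 -> V=18
t=5: input=2 -> V=0 FIRE
t=6: input=3 -> V=12
t=7: input=3 -> V=0 FIRE

Answer: 2 5 7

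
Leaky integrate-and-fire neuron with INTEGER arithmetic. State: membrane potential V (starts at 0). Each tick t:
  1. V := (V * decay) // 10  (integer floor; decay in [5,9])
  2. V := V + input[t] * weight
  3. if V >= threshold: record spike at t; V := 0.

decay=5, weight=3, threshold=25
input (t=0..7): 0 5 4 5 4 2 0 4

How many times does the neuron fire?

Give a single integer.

t=0: input=0 -> V=0
t=1: input=5 -> V=15
t=2: input=4 -> V=19
t=3: input=5 -> V=24
t=4: input=4 -> V=24
t=5: input=2 -> V=18
t=6: input=0 -> V=9
t=7: input=4 -> V=16

Answer: 0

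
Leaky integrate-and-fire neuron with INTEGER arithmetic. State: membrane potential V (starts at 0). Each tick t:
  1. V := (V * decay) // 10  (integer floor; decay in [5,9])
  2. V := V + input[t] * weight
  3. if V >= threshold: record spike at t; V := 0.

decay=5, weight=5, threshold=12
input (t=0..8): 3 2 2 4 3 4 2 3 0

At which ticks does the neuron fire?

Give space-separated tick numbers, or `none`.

Answer: 0 2 3 4 5 7

Derivation:
t=0: input=3 -> V=0 FIRE
t=1: input=2 -> V=10
t=2: input=2 -> V=0 FIRE
t=3: input=4 -> V=0 FIRE
t=4: input=3 -> V=0 FIRE
t=5: input=4 -> V=0 FIRE
t=6: input=2 -> V=10
t=7: input=3 -> V=0 FIRE
t=8: input=0 -> V=0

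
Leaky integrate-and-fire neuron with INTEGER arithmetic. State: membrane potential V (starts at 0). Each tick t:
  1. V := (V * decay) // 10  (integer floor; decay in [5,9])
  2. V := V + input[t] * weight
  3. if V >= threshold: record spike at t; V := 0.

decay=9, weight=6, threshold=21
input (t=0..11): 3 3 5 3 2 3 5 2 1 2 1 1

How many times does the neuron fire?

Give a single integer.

t=0: input=3 -> V=18
t=1: input=3 -> V=0 FIRE
t=2: input=5 -> V=0 FIRE
t=3: input=3 -> V=18
t=4: input=2 -> V=0 FIRE
t=5: input=3 -> V=18
t=6: input=5 -> V=0 FIRE
t=7: input=2 -> V=12
t=8: input=1 -> V=16
t=9: input=2 -> V=0 FIRE
t=10: input=1 -> V=6
t=11: input=1 -> V=11

Answer: 5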